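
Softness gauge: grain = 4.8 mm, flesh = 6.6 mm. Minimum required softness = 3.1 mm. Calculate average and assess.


Average = (4.8 + 6.6) / 2 = 5.70 mm
Minimum = 3.1 mm
Meets requirement: Yes


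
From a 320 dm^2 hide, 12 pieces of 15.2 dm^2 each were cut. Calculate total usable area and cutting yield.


Usable area = 182.4 dm^2
Yield = 57.0%


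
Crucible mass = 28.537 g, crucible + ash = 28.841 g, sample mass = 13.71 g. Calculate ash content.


Ash mass = 28.841 - 28.537 = 0.304 g
Ash% = 0.304 / 13.71 x 100 = 2.22%


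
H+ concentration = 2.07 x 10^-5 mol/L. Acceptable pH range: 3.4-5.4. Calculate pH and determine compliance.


pH = 4.68
Compliant: Yes

pH = -log10(2.07 x 10^-5) = 4.68
Range: 3.4 to 5.4
Compliant: Yes


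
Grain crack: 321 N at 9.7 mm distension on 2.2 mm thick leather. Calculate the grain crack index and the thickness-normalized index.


Crack index = 33.1 N/mm
Normalized index = 15.0 N/mm per mm

Crack index = 321 / 9.7 = 33.1 N/mm
Normalized = 33.1 / 2.2 = 15.0 N/mm per mm


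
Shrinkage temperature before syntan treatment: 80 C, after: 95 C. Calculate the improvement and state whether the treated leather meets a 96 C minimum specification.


Improvement = 95 - 80 = 15 C
Spec check: 95 C >= 96 C? No


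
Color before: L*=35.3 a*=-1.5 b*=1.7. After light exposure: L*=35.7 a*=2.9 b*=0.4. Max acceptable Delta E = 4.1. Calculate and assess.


Delta E = 4.61
Passes: No

dL = 0.4, da = 4.4, db = -1.3
dE = sqrt((0.4)^2 + (4.4)^2 + (-1.3)^2) = 4.61
Max = 4.1
Passes: No


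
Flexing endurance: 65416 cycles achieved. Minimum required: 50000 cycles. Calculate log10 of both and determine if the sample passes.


Achieved: log10 = 4.82
Required: log10 = 4.70
Passes: Yes


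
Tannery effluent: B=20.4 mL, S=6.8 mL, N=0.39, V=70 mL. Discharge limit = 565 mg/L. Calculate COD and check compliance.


COD = 606.2 mg/L
Compliant: No

COD = (20.4 - 6.8) x 0.39 x 8000 / 70 = 606.2 mg/L
Limit: 565 mg/L
Compliant: No


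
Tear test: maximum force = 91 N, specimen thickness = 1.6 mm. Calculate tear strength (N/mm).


Tear strength = force / thickness
Tear = 91 / 1.6 = 56.9 N/mm


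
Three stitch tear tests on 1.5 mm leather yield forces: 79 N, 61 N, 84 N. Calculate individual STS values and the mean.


STS1 = 79 / 1.5 = 52.7 N/mm
STS2 = 61 / 1.5 = 40.7 N/mm
STS3 = 84 / 1.5 = 56.0 N/mm
Mean = (52.7 + 40.7 + 56.0) / 3 = 49.8 N/mm


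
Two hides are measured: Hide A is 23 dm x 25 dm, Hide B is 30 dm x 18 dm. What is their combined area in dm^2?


Hide A area = 23 x 25 = 575 dm^2
Hide B area = 30 x 18 = 540 dm^2
Total = 575 + 540 = 1115 dm^2


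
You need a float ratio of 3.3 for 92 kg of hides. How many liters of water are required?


303.6 L

Water = hide weight x target ratio
Water = 92 x 3.3 = 303.6 L


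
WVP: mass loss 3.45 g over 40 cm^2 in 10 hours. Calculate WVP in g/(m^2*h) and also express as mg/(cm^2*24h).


WVP = 86.25 g/(m^2*h)
Daily rate = 207.00 mg/(cm^2*24h)


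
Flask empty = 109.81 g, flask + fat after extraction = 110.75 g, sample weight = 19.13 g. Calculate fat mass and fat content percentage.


Fat mass = 0.94 g
Fat content = 4.9%


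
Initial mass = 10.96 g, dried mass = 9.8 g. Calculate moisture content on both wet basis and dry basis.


Wet basis = 10.6%
Dry basis = 11.8%


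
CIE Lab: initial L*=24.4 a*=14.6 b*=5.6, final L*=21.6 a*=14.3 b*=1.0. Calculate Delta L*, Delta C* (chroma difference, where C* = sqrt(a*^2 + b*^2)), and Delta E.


Delta L* = -2.8
Delta C* = -1.30
Delta E = 5.39

Delta L* = 21.6 - 24.4 = -2.8
C1* = sqrt((14.6)^2 + (5.6)^2) = 15.637
C2* = sqrt((14.3)^2 + (1.0)^2) = 14.335
Delta C* = 14.335 - 15.637 = -1.30
Delta E = sqrt((-2.8)^2 + (-0.3)^2 + (-4.6)^2) = 5.39


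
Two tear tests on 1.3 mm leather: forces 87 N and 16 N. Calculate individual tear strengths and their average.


Tear 1 = 87 / 1.3 = 66.9 N/mm
Tear 2 = 16 / 1.3 = 12.3 N/mm
Average = (66.9 + 12.3) / 2 = 39.6 N/mm


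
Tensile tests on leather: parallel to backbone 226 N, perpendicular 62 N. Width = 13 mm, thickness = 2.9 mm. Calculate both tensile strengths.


Parallel = 5.99 N/mm^2
Perpendicular = 1.64 N/mm^2


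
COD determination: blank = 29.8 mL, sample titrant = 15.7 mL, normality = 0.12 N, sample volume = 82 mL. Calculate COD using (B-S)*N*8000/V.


COD = (29.8 - 15.7) x 0.12 x 8000 / 82
COD = 14.1 x 0.12 x 8000 / 82
COD = 165.1 mg/L


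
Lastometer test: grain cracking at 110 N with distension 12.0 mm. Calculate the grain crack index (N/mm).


9.2 N/mm

Grain crack index = force / distension
Index = 110 / 12.0 = 9.2 N/mm


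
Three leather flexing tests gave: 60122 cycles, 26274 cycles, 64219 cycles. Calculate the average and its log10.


Average = 50205 cycles
log10 = 4.70


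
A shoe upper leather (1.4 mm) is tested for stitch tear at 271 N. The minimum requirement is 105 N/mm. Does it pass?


STS = 271 / 1.4 = 193.6 N/mm
Minimum required: 105 N/mm
Passes: Yes


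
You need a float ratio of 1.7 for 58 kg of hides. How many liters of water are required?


Water = hide weight x target ratio
Water = 58 x 1.7 = 98.6 L


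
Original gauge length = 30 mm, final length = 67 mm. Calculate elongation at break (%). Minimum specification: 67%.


Extension = 67 - 30 = 37 mm
Elongation = 37 / 30 x 100 = 123.3%
Minimum required: 67%
Meets specification: Yes


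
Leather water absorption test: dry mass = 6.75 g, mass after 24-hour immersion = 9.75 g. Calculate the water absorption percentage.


Water absorbed = 9.75 - 6.75 = 3.00 g
WA% = 3.00 / 6.75 x 100 = 44.4%


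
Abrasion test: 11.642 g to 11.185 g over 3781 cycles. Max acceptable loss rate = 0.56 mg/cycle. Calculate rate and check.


Rate = 0.121 mg/cycle
Passes: Yes


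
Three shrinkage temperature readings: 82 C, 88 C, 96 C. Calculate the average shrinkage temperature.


88.7 C

Average = (82 + 88 + 96) / 3
Average = 266 / 3 = 88.7 C


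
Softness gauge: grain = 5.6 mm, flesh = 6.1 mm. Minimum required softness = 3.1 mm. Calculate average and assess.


Average softness = 5.85 mm
Meets requirement: Yes

Average = (5.6 + 6.1) / 2 = 5.85 mm
Minimum = 3.1 mm
Meets requirement: Yes


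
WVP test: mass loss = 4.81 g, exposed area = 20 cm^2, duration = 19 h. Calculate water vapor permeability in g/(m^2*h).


126.58 g/(m^2*h)

WVP = mass_loss / (area x time) x 10000
WVP = 4.81 / (20 x 19) x 10000
WVP = 4.81 / 380 x 10000 = 126.58 g/(m^2*h)


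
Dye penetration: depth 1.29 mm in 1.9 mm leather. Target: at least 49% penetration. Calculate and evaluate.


Penetration = 1.29 / 1.9 x 100 = 67.9%
Target: 49%
Meets target: Yes


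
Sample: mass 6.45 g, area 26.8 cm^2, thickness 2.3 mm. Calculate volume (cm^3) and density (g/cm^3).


Volume = 6.164 cm^3
Density = 1.046 g/cm^3


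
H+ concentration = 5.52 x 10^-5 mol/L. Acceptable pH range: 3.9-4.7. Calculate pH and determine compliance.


pH = 4.26
Compliant: Yes

pH = -log10(5.52 x 10^-5) = 4.26
Range: 3.9 to 4.7
Compliant: Yes


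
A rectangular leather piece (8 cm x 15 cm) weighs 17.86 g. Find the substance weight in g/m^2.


1488.3 g/m^2

Area = 8 x 15 = 120 cm^2
SW = 17.86 / 120 x 10000 = 1488.3 g/m^2


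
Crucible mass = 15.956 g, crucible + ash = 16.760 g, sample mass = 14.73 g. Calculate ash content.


Ash mass = 0.804 g
Ash content = 5.46%


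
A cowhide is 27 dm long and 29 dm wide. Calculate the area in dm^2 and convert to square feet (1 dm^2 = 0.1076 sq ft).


783 dm^2
84.25 sq ft


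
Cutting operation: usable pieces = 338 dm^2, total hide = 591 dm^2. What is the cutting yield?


Yield = usable / total x 100
Yield = 338 / 591 x 100 = 57.2%


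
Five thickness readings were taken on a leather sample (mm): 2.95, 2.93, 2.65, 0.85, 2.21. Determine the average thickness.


Sum = 2.95 + 2.93 + 2.65 + 0.85 + 2.21 = 11.59
Average = 11.59 / 5 = 2.32 mm


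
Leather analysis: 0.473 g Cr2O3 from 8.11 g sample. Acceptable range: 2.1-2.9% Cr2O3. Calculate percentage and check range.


Cr2O3 = 5.83%
Within range: No

Cr2O3% = 0.473 / 8.11 x 100 = 5.83%
Acceptable range: 2.1 to 2.9%
Within range: No


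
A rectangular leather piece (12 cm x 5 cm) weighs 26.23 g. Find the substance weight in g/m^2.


4371.7 g/m^2

Area = 12 x 5 = 60 cm^2
SW = 26.23 / 60 x 10000 = 4371.7 g/m^2


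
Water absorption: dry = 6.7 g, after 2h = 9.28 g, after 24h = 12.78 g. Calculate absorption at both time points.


2h absorption = 38.5%
24h absorption = 90.7%

WA (2h) = (9.28 - 6.7) / 6.7 x 100 = 38.5%
WA (24h) = (12.78 - 6.7) / 6.7 x 100 = 90.7%


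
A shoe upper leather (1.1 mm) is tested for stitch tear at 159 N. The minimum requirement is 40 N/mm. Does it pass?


STS = 159 / 1.1 = 144.5 N/mm
Minimum required: 40 N/mm
Passes: Yes


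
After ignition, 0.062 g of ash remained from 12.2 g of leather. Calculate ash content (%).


Ash% = 0.062 / 12.2 x 100
Ash% = 0.51%


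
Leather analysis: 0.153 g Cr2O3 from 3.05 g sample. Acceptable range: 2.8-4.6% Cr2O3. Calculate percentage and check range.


Cr2O3% = 0.153 / 3.05 x 100 = 5.02%
Acceptable range: 2.8 to 4.6%
Within range: No


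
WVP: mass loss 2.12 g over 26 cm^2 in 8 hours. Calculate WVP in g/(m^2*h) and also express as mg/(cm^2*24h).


WVP = 2.12 / (26 x 8) x 10000 = 101.92 g/(m^2*h)
Mass loss in mg = 2.12 x 1000 = 2120 mg
Per cm^2 per 24h in mg: 2120 x 24 / (26 x 8) = 50880 / 208 = 244.62 mg/(cm^2*24h)


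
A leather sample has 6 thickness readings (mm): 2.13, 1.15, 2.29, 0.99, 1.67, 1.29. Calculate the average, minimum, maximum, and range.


Sum = 9.52
Average = 9.52 / 6 = 1.59 mm
Minimum = 0.99 mm
Maximum = 2.29 mm
Range = 2.29 - 0.99 = 1.30 mm


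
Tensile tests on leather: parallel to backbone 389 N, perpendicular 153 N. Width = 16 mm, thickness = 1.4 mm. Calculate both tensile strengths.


Area = 16 x 1.4 = 22.4 mm^2
TS (parallel) = 389 / 22.4 = 17.37 N/mm^2
TS (perpendicular) = 153 / 22.4 = 6.83 N/mm^2


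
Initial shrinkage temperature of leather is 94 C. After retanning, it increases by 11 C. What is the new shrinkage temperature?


New Ts = 94 + 11 = 105 C


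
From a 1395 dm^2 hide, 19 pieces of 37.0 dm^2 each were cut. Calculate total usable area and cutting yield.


Total usable = 19 x 37.0 = 703.0 dm^2
Yield = 703.0 / 1395 x 100 = 50.4%


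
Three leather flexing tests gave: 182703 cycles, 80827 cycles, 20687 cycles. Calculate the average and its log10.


Average = 94739 cycles
log10 = 4.98

Average = (182703 + 80827 + 20687) / 3 = 94739 cycles
log10(94739) = 4.98


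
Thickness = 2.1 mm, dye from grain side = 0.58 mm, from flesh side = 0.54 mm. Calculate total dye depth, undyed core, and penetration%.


Total dyed = 0.58 + 0.54 = 1.12 mm
Undyed core = 2.1 - 1.12 = 0.98 mm
Penetration = 1.12 / 2.1 x 100 = 53.3%


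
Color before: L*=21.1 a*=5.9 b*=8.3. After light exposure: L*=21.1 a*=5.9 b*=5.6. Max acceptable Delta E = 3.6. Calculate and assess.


Delta E = 2.70
Passes: Yes

dL = 0.0, da = 0.0, db = -2.7
dE = sqrt((0.0)^2 + (0.0)^2 + (-2.7)^2) = 2.70
Max = 3.6
Passes: Yes


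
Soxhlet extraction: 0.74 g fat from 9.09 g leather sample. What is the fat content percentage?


Fat content = 0.74 / 9.09 x 100
Fat = 8.1%


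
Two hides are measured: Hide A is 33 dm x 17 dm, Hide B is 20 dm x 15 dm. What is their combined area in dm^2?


Hide A area = 33 x 17 = 561 dm^2
Hide B area = 20 x 15 = 300 dm^2
Total = 561 + 300 = 861 dm^2


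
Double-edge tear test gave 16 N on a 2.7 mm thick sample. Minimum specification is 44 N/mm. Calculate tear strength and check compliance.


Tear strength = 16 / 2.7 = 5.9 N/mm
Required minimum = 44 N/mm
Compliant: No


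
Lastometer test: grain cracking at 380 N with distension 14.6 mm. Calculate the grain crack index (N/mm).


26.0 N/mm


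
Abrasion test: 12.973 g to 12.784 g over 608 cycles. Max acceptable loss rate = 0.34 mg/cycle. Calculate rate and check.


Loss = 12.973 - 12.784 = 0.189 g
Rate = 0.189 g / 608 cycles x 1000 = 0.311 mg/cycle
Max = 0.34 mg/cycle
Passes: Yes


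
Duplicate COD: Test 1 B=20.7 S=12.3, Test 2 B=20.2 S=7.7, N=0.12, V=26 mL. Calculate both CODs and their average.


COD1 = (20.7 - 12.3) x 0.12 x 8000 / 26 = 310.2 mg/L
COD2 = (20.2 - 7.7) x 0.12 x 8000 / 26 = 461.5 mg/L
Average = (310.2 + 461.5) / 2 = 385.9 mg/L


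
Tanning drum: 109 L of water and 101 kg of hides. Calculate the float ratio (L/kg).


Float ratio = water / hide weight
Ratio = 109 / 101 = 1.1


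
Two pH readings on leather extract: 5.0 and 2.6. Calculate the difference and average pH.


Difference = |5.0 - 2.6| = 2.4
Average = (5.0 + 2.6) / 2 = 3.80


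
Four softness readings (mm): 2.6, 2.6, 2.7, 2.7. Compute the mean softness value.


Sum = 2.6 + 2.6 + 2.7 + 2.7
Mean = 10.6 / 4 = 2.65 mm


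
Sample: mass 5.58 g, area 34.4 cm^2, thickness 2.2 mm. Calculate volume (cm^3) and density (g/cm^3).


Volume = 7.568 cm^3
Density = 0.737 g/cm^3


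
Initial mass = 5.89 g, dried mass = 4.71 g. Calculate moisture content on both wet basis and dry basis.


Moisture lost = 5.89 - 4.71 = 1.18 g
Wet basis MC = 1.18 / 5.89 x 100 = 20.0%
Dry basis MC = 1.18 / 4.71 x 100 = 25.1%


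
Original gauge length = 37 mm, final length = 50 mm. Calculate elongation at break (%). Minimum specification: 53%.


Elongation = 35.1%
Meets spec: No

Extension = 50 - 37 = 13 mm
Elongation = 13 / 37 x 100 = 35.1%
Minimum required: 53%
Meets specification: No


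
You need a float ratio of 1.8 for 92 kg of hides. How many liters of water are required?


165.6 L

Water = hide weight x target ratio
Water = 92 x 1.8 = 165.6 L


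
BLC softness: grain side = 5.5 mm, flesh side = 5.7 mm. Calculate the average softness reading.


5.60 mm

Average = (5.5 + 5.7) / 2
Average = 5.60 mm


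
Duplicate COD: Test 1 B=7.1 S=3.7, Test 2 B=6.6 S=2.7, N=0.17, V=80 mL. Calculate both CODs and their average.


COD1 = (7.1 - 3.7) x 0.17 x 8000 / 80 = 57.8 mg/L
COD2 = (6.6 - 2.7) x 0.17 x 8000 / 80 = 66.3 mg/L
Average = (57.8 + 66.3) / 2 = 62.1 mg/L


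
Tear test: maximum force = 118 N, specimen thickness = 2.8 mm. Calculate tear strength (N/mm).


42.1 N/mm

Tear strength = force / thickness
Tear = 118 / 2.8 = 42.1 N/mm


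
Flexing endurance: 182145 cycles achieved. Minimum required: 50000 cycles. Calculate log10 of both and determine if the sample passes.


log10(182145) = 5.26
log10(50000) = 4.70
Passes: Yes


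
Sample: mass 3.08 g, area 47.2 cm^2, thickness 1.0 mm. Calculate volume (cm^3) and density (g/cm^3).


Thickness in cm = 1.0 / 10 = 0.10 cm
Volume = 47.2 x 0.10 = 4.720 cm^3
Density = 3.08 / 4.720 = 0.653 g/cm^3


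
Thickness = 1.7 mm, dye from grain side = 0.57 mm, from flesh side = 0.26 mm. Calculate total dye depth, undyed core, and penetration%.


Total dyed = 0.57 + 0.26 = 0.83 mm
Undyed core = 1.7 - 0.83 = 0.87 mm
Penetration = 0.83 / 1.7 x 100 = 48.8%


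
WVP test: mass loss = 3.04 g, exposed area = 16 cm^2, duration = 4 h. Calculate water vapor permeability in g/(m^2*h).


WVP = mass_loss / (area x time) x 10000
WVP = 3.04 / (16 x 4) x 10000
WVP = 3.04 / 64 x 10000 = 475.00 g/(m^2*h)


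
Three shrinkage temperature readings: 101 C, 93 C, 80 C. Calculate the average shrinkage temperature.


Average = (101 + 93 + 80) / 3
Average = 274 / 3 = 91.3 C


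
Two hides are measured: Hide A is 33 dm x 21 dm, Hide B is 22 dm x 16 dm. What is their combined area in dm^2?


Hide A area = 33 x 21 = 693 dm^2
Hide B area = 22 x 16 = 352 dm^2
Total = 693 + 352 = 1045 dm^2


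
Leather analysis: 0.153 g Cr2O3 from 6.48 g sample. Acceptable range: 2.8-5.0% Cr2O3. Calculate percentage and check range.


Cr2O3% = 0.153 / 6.48 x 100 = 2.36%
Acceptable range: 2.8 to 5.0%
Within range: No


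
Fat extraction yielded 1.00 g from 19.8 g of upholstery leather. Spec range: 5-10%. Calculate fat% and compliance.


Fat% = 1.00 / 19.8 x 100 = 5.1%
Spec range: 5-10%
Compliant: Yes


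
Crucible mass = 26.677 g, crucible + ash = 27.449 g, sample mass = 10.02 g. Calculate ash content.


Ash mass = 0.772 g
Ash content = 7.70%

Ash mass = 27.449 - 26.677 = 0.772 g
Ash% = 0.772 / 10.02 x 100 = 7.70%


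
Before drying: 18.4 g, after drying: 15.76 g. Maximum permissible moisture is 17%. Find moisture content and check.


MC = (18.4 - 15.76) / 18.4 x 100 = 14.3%
Maximum: 17%
Acceptable: Yes


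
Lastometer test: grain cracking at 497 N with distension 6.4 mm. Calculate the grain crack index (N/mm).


Grain crack index = force / distension
Index = 497 / 6.4 = 77.7 N/mm


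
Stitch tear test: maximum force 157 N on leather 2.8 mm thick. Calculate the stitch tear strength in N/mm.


Stitch tear strength = force / thickness
STS = 157 / 2.8 = 56.1 N/mm


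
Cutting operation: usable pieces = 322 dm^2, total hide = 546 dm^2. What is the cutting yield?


Yield = usable / total x 100
Yield = 322 / 546 x 100 = 59.0%


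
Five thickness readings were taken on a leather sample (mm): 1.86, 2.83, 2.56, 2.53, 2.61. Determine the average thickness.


2.48 mm


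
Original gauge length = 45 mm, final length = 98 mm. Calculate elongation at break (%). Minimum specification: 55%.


Extension = 98 - 45 = 53 mm
Elongation = 53 / 45 x 100 = 117.8%
Minimum required: 55%
Meets specification: Yes


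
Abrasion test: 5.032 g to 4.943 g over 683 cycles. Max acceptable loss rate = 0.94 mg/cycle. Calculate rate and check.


Loss = 5.032 - 4.943 = 0.089 g
Rate = 0.089 g / 683 cycles x 1000 = 0.130 mg/cycle
Max = 0.94 mg/cycle
Passes: Yes


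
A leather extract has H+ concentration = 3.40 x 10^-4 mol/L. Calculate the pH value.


pH = -log10[H+]
pH = -log10(3.40 x 10^-4) = 3.47


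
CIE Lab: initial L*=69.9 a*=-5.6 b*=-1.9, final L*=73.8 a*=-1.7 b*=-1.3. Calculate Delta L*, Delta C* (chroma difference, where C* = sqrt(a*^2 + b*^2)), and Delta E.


Delta L* = 73.8 - 69.9 = 3.9
C1* = sqrt((-5.6)^2 + (-1.9)^2) = 5.914
C2* = sqrt((-1.7)^2 + (-1.3)^2) = 2.140
Delta C* = 2.140 - 5.914 = -3.77
Delta E = sqrt((3.9)^2 + (3.9)^2 + (0.6)^2) = 5.55


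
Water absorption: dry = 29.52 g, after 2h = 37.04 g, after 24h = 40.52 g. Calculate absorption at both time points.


WA (2h) = (37.04 - 29.52) / 29.52 x 100 = 25.5%
WA (24h) = (40.52 - 29.52) / 29.52 x 100 = 37.3%


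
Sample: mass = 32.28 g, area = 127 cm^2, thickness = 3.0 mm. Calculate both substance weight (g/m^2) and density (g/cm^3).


Substance weight = 2541.7 g/m^2
Density = 0.847 g/cm^3

SW = 32.28 / 127 x 10000 = 2541.7 g/m^2
Volume = 127 x 3.0 / 10 = 38.10 cm^3
Density = 32.28 / 38.10 = 0.847 g/cm^3


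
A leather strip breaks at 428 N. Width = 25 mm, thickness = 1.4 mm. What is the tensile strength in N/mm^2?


Cross-sectional area = 25 x 1.4 = 35.0 mm^2
Tensile strength = 428 / 35.0 = 12.23 N/mm^2


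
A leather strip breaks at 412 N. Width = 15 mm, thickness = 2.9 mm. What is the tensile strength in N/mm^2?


9.47 N/mm^2

Cross-sectional area = 15 x 2.9 = 43.5 mm^2
Tensile strength = 412 / 43.5 = 9.47 N/mm^2


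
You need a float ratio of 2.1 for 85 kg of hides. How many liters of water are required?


Water = hide weight x target ratio
Water = 85 x 2.1 = 178.5 L


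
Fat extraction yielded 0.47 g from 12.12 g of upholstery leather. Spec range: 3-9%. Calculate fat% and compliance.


Fat% = 0.47 / 12.12 x 100 = 3.9%
Spec range: 3-9%
Compliant: Yes


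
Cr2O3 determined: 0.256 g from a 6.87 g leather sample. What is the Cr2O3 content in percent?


3.73%

Cr2O3% = 0.256 / 6.87 x 100
Cr2O3% = 3.73%


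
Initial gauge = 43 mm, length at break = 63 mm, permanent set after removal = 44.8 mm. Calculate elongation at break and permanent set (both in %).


Elongation at break = (63 - 43) / 43 x 100 = 46.5%
Permanent set = (44.8 - 43) / 43 x 100 = 4.2%


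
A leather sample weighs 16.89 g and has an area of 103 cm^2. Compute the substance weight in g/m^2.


1639.8 g/m^2

Substance weight = mass / area x 10000
SW = 16.89 / 103 x 10000
SW = 1639.8 g/m^2


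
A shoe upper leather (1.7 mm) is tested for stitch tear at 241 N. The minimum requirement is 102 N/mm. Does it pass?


STS = 141.8 N/mm
Passes: Yes


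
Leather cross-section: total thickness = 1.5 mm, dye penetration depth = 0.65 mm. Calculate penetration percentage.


Penetration% = 0.65 / 1.5 x 100
Penetration = 43.3%


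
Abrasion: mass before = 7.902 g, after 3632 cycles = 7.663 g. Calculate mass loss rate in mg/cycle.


Mass loss = 7.902 - 7.663 = 0.239 g
Rate = 0.239 / 3632 x 1000 = 0.066 mg/cycle


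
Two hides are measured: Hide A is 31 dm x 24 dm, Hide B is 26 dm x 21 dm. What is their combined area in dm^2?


Hide A area = 31 x 24 = 744 dm^2
Hide B area = 26 x 21 = 546 dm^2
Total = 744 + 546 = 1290 dm^2


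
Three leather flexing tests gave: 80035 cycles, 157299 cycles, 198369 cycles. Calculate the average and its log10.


Average = (80035 + 157299 + 198369) / 3 = 145234 cycles
log10(145234) = 5.16


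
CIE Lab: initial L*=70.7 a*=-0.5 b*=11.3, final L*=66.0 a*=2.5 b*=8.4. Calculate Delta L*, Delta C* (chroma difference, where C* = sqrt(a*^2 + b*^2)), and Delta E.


Delta L* = 66.0 - 70.7 = -4.7
C1* = sqrt((-0.5)^2 + (11.3)^2) = 11.311
C2* = sqrt((2.5)^2 + (8.4)^2) = 8.764
Delta C* = 8.764 - 11.311 = -2.55
Delta E = sqrt((-4.7)^2 + (3.0)^2 + (-2.9)^2) = 6.28


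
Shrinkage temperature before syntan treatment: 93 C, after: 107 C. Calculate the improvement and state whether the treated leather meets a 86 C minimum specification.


Improvement = 14 C
Meets 86 C spec: Yes

Improvement = 107 - 93 = 14 C
Spec check: 107 C >= 86 C? Yes


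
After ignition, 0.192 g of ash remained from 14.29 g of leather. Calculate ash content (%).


Ash% = 0.192 / 14.29 x 100
Ash% = 1.34%


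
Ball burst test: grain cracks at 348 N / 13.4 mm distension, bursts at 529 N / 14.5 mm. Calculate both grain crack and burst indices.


Crack index = 348 / 13.4 = 26.0 N/mm
Burst index = 529 / 14.5 = 36.5 N/mm


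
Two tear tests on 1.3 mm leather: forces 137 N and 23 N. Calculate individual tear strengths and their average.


Tear 1 = 137 / 1.3 = 105.4 N/mm
Tear 2 = 23 / 1.3 = 17.7 N/mm
Average = (105.4 + 17.7) / 2 = 61.6 N/mm


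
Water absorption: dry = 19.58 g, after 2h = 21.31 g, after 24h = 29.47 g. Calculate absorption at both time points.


2h absorption = 8.8%
24h absorption = 50.5%

WA (2h) = (21.31 - 19.58) / 19.58 x 100 = 8.8%
WA (24h) = (29.47 - 19.58) / 19.58 x 100 = 50.5%


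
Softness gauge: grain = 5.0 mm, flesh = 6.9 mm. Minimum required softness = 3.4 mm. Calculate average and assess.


Average = (5.0 + 6.9) / 2 = 5.95 mm
Minimum = 3.4 mm
Meets requirement: Yes


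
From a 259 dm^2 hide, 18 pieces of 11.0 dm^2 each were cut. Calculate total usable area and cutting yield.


Usable area = 198.0 dm^2
Yield = 76.4%

Total usable = 18 x 11.0 = 198.0 dm^2
Yield = 198.0 / 259 x 100 = 76.4%


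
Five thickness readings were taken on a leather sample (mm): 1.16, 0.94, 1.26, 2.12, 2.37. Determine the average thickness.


Sum = 1.16 + 0.94 + 1.26 + 2.12 + 2.37 = 7.85
Average = 7.85 / 5 = 1.57 mm


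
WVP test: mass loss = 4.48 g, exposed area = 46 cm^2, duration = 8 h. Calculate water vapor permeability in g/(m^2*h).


121.74 g/(m^2*h)


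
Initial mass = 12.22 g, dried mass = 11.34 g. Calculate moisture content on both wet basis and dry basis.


Moisture lost = 12.22 - 11.34 = 0.88 g
Wet basis MC = 0.88 / 12.22 x 100 = 7.2%
Dry basis MC = 0.88 / 11.34 x 100 = 7.8%


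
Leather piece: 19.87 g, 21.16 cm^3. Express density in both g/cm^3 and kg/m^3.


0.939 g/cm^3
939 kg/m^3

Density = 19.87 / 21.16 = 0.939 g/cm^3
Convert: 0.939 x 1000 = 939 kg/m^3


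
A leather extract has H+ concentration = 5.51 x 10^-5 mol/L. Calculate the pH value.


pH = -log10[H+]
pH = -log10(5.51 x 10^-5) = 4.26


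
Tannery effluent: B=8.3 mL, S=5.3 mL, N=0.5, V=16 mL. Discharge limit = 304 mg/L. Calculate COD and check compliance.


COD = (8.3 - 5.3) x 0.5 x 8000 / 16 = 750.0 mg/L
Limit: 304 mg/L
Compliant: No


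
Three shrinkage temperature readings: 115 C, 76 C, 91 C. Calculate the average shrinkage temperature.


94.0 C


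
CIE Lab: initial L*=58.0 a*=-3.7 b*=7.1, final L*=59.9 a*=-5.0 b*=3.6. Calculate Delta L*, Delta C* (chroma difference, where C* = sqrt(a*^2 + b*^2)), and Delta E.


Delta L* = 59.9 - 58.0 = 1.9
C1* = sqrt((-3.7)^2 + (7.1)^2) = 8.006
C2* = sqrt((-5.0)^2 + (3.6)^2) = 6.161
Delta C* = 6.161 - 8.006 = -1.85
Delta E = sqrt((1.9)^2 + (-1.3)^2 + (-3.5)^2) = 4.19


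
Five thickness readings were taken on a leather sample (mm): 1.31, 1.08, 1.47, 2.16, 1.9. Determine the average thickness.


1.58 mm

Sum = 1.31 + 1.08 + 1.47 + 2.16 + 1.9 = 7.92
Average = 7.92 / 5 = 1.58 mm


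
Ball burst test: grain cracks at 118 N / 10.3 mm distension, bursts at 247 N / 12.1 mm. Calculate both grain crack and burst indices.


Crack index = 118 / 10.3 = 11.5 N/mm
Burst index = 247 / 12.1 = 20.4 N/mm


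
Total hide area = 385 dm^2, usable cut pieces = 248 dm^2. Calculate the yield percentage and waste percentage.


Yield = 248 / 385 x 100 = 64.4%
Waste = 385 - 248 = 137 dm^2
Waste% = 100 - 64.4 = 35.6%


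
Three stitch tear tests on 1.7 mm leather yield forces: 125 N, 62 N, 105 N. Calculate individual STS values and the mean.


STS1 = 125 / 1.7 = 73.5 N/mm
STS2 = 62 / 1.7 = 36.5 N/mm
STS3 = 105 / 1.7 = 61.8 N/mm
Mean = (73.5 + 36.5 + 61.8) / 3 = 57.3 N/mm


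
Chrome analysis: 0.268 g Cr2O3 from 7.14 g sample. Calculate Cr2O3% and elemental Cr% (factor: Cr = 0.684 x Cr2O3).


Cr2O3 = 3.75%
Cr = 2.57%


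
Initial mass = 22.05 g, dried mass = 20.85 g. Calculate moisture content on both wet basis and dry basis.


Wet basis = 5.4%
Dry basis = 5.8%


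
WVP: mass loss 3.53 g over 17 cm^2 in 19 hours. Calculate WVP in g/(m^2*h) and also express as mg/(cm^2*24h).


WVP = 109.29 g/(m^2*h)
Daily rate = 262.29 mg/(cm^2*24h)


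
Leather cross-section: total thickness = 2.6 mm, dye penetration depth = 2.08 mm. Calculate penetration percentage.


80.0%


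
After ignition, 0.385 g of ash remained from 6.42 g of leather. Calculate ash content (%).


6.00%

Ash% = 0.385 / 6.42 x 100
Ash% = 6.00%


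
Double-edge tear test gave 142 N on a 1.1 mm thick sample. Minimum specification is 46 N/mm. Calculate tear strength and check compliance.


Tear strength = 142 / 1.1 = 129.1 N/mm
Required minimum = 46 N/mm
Compliant: Yes


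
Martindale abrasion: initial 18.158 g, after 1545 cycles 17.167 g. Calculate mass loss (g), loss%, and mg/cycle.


Loss = 18.158 - 17.167 = 0.991 g
Loss% = 0.991 / 18.158 x 100 = 5.46%
Rate = 0.991 / 1545 x 1000 = 0.641 mg/cycle


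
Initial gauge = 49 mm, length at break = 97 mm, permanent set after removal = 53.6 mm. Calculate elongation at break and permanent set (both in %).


Elongation at break = 98.0%
Permanent set = 9.4%


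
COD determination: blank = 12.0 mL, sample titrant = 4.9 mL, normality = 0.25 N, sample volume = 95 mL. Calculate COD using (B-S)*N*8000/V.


COD = (12.0 - 4.9) x 0.25 x 8000 / 95
COD = 7.1 x 0.25 x 8000 / 95
COD = 149.5 mg/L


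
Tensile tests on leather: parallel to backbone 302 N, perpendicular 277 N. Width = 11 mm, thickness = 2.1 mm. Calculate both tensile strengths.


Area = 11 x 2.1 = 23.1 mm^2
TS (parallel) = 302 / 23.1 = 13.07 N/mm^2
TS (perpendicular) = 277 / 23.1 = 11.99 N/mm^2


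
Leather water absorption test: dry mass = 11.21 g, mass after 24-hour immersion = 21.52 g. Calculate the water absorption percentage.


92.0%


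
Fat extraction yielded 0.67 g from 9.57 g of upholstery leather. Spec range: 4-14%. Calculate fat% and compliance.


Fat% = 0.67 / 9.57 x 100 = 7.0%
Spec range: 4-14%
Compliant: Yes


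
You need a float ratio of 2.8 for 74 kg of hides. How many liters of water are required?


Water = hide weight x target ratio
Water = 74 x 2.8 = 207.2 L


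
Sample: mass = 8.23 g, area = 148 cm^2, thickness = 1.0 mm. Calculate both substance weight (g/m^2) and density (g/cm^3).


Substance weight = 556.1 g/m^2
Density = 0.556 g/cm^3


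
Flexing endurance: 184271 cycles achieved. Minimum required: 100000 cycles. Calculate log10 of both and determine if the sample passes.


Achieved: log10 = 5.27
Required: log10 = 5.00
Passes: Yes

log10(184271) = 5.27
log10(100000) = 5.00
Passes: Yes


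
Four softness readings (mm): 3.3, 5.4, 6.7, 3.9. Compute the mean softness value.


4.83 mm

Sum = 3.3 + 5.4 + 6.7 + 3.9
Mean = 19.3 / 4 = 4.83 mm


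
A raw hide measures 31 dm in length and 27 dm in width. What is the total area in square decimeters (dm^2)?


Area = length x width
Area = 31 x 27 = 837 dm^2


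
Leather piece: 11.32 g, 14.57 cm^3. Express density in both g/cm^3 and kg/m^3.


Density = 11.32 / 14.57 = 0.777 g/cm^3
Convert: 0.777 x 1000 = 777 kg/m^3


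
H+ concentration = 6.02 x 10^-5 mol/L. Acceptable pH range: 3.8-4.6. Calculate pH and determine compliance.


pH = -log10(6.02 x 10^-5) = 4.22
Range: 3.8 to 4.6
Compliant: Yes


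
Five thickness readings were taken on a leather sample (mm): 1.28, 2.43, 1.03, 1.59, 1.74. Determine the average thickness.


1.61 mm

Sum = 1.28 + 2.43 + 1.03 + 1.59 + 1.74 = 8.07
Average = 8.07 / 5 = 1.61 mm


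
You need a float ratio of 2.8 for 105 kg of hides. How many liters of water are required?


294.0 L

Water = hide weight x target ratio
Water = 105 x 2.8 = 294.0 L


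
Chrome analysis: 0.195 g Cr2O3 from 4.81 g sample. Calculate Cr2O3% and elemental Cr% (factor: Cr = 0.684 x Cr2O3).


Cr2O3% = 0.195 / 4.81 x 100 = 4.05%
Cr% = 4.05 x 0.684 = 2.77%


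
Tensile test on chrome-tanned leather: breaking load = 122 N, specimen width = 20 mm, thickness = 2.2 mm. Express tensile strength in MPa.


2.77 MPa

Cross-section = 20 x 2.2 = 44.0 mm^2
TS = 122 / 44.0 = 2.77 MPa
(1 N/mm^2 = 1 MPa)


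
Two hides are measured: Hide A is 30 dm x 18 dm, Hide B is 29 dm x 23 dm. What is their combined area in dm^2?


1207 dm^2


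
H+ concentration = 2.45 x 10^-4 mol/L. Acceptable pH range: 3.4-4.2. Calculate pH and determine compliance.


pH = 3.61
Compliant: Yes

pH = -log10(2.45 x 10^-4) = 3.61
Range: 3.4 to 4.2
Compliant: Yes


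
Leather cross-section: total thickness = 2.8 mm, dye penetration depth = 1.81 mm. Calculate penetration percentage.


Penetration% = 1.81 / 2.8 x 100
Penetration = 64.6%


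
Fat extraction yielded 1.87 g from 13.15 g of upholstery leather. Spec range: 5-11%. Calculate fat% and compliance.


Fat content = 14.2%
Compliant: No


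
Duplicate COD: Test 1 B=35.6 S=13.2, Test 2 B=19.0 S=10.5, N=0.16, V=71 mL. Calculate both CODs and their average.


COD1 = (35.6 - 13.2) x 0.16 x 8000 / 71 = 403.8 mg/L
COD2 = (19.0 - 10.5) x 0.16 x 8000 / 71 = 153.2 mg/L
Average = (403.8 + 153.2) / 2 = 278.5 mg/L


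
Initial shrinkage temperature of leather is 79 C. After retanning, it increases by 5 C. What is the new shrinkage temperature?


New Ts = 79 + 5 = 84 C


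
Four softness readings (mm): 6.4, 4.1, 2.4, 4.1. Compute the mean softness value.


4.25 mm

Sum = 6.4 + 4.1 + 2.4 + 4.1
Mean = 17.0 / 4 = 4.25 mm


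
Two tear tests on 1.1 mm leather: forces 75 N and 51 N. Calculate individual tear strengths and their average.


Tear 1 = 75 / 1.1 = 68.2 N/mm
Tear 2 = 51 / 1.1 = 46.4 N/mm
Average = (68.2 + 46.4) / 2 = 57.3 N/mm


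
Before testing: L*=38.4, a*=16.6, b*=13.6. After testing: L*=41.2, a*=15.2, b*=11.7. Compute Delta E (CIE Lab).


Delta E = 3.66


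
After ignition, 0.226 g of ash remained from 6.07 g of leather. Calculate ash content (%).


3.72%

Ash% = 0.226 / 6.07 x 100
Ash% = 3.72%


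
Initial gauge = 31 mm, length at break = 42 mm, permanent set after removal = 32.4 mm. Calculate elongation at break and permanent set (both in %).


Elongation at break = 35.5%
Permanent set = 4.5%

Elongation at break = (42 - 31) / 31 x 100 = 35.5%
Permanent set = (32.4 - 31) / 31 x 100 = 4.5%


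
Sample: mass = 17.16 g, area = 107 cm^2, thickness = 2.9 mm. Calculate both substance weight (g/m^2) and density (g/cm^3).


Substance weight = 1603.7 g/m^2
Density = 0.553 g/cm^3

SW = 17.16 / 107 x 10000 = 1603.7 g/m^2
Volume = 107 x 2.9 / 10 = 31.03 cm^3
Density = 17.16 / 31.03 = 0.553 g/cm^3


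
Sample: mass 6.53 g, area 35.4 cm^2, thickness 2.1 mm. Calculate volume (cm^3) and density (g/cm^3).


Thickness in cm = 2.1 / 10 = 0.21 cm
Volume = 35.4 x 0.21 = 7.434 cm^3
Density = 6.53 / 7.434 = 0.878 g/cm^3


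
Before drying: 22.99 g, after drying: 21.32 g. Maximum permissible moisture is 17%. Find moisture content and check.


MC = (22.99 - 21.32) / 22.99 x 100 = 7.3%
Maximum: 17%
Acceptable: Yes


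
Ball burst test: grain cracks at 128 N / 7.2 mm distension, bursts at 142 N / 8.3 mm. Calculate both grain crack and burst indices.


Crack index = 128 / 7.2 = 17.8 N/mm
Burst index = 142 / 8.3 = 17.1 N/mm


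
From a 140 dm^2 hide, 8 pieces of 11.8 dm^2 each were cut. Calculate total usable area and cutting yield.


Usable area = 94.4 dm^2
Yield = 67.4%


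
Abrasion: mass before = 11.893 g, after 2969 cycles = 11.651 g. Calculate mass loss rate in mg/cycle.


0.082 mg/cycle


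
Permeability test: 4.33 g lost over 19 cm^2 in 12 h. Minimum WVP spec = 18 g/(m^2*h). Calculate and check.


WVP = 189.91 g/(m^2*h)
Meets specification: Yes

WVP = 4.33 / (19 x 12) x 10000 = 189.91 g/(m^2*h)
Minimum: 18 g/(m^2*h)
Meets spec: Yes


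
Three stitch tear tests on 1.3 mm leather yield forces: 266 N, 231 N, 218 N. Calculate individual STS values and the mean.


STS1 = 204.6 N/mm
STS2 = 177.7 N/mm
STS3 = 167.7 N/mm
Mean = 183.3 N/mm

STS1 = 266 / 1.3 = 204.6 N/mm
STS2 = 231 / 1.3 = 177.7 N/mm
STS3 = 218 / 1.3 = 167.7 N/mm
Mean = (204.6 + 177.7 + 167.7) / 3 = 183.3 N/mm


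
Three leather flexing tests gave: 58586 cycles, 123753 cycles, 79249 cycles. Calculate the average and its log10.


Average = (58586 + 123753 + 79249) / 3 = 87196 cycles
log10(87196) = 4.94


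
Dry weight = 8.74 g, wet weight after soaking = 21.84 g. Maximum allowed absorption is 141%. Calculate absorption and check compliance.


Absorption = 149.9%
Compliant: No


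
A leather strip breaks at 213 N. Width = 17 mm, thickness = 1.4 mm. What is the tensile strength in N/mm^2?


8.95 N/mm^2

Cross-sectional area = 17 x 1.4 = 23.8 mm^2
Tensile strength = 213 / 23.8 = 8.95 N/mm^2


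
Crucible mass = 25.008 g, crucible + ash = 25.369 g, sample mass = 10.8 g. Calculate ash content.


Ash mass = 0.361 g
Ash content = 3.34%

Ash mass = 25.369 - 25.008 = 0.361 g
Ash% = 0.361 / 10.8 x 100 = 3.34%


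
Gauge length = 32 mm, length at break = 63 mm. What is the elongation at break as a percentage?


96.9%

Extension = 63 - 32 = 31 mm
Elongation = 31 / 32 x 100 = 96.9%


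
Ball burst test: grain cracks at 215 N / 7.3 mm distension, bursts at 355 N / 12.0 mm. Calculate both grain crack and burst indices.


Crack index = 29.5 N/mm
Burst index = 29.6 N/mm

Crack index = 215 / 7.3 = 29.5 N/mm
Burst index = 355 / 12.0 = 29.6 N/mm


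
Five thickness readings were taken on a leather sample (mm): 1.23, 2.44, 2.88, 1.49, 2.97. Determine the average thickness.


2.20 mm


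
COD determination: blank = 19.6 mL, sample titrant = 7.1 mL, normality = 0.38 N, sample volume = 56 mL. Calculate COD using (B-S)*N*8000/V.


COD = (19.6 - 7.1) x 0.38 x 8000 / 56
COD = 12.5 x 0.38 x 8000 / 56
COD = 678.6 mg/L


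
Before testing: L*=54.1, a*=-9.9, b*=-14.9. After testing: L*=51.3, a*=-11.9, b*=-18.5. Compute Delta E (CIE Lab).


Delta E = 4.98

dL = 51.3 - 54.1 = -2.8
da = -11.9 - (-9.9) = -2.0
db = -18.5 - (-14.9) = -3.6
dE = sqrt((-2.8)^2 + (-2.0)^2 + (-3.6)^2) = 4.98


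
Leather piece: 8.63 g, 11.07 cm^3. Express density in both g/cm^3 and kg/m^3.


0.780 g/cm^3
780 kg/m^3


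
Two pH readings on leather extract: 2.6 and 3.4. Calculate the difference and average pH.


Difference = 0.8
Average pH = 3.00


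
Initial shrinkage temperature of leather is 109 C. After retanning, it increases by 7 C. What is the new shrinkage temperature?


116 C

New Ts = 109 + 7 = 116 C


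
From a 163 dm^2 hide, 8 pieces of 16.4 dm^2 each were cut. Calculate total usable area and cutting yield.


Usable area = 131.2 dm^2
Yield = 80.5%

Total usable = 8 x 16.4 = 131.2 dm^2
Yield = 131.2 / 163 x 100 = 80.5%


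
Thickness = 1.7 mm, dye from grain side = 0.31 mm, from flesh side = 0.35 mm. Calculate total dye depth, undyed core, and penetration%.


Total dyed = 0.66 mm
Undyed core = 1.04 mm
Penetration = 38.8%

Total dyed = 0.31 + 0.35 = 0.66 mm
Undyed core = 1.7 - 0.66 = 1.04 mm
Penetration = 0.66 / 1.7 x 100 = 38.8%


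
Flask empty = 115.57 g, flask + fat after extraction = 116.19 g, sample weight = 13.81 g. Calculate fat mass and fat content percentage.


Fat mass = 0.62 g
Fat content = 4.5%

Fat mass = 116.19 - 115.57 = 0.62 g
Fat% = 0.62 / 13.81 x 100 = 4.5%


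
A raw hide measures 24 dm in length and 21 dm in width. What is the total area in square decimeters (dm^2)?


504 dm^2


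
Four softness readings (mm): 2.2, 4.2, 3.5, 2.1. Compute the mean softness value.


3.00 mm


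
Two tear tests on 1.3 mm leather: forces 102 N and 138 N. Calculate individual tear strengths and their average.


Tear 1 = 102 / 1.3 = 78.5 N/mm
Tear 2 = 138 / 1.3 = 106.2 N/mm
Average = (78.5 + 106.2) / 2 = 92.4 N/mm


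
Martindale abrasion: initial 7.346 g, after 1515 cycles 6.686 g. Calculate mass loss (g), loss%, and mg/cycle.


Mass loss = 0.660 g
Loss = 8.98%
Rate = 0.436 mg/cycle


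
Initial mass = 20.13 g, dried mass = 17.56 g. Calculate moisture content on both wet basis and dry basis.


Moisture lost = 20.13 - 17.56 = 2.57 g
Wet basis MC = 2.57 / 20.13 x 100 = 12.8%
Dry basis MC = 2.57 / 17.56 x 100 = 14.6%


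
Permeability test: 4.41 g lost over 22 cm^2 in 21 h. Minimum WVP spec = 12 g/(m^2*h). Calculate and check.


WVP = 95.45 g/(m^2*h)
Meets specification: Yes

WVP = 4.41 / (22 x 21) x 10000 = 95.45 g/(m^2*h)
Minimum: 12 g/(m^2*h)
Meets spec: Yes


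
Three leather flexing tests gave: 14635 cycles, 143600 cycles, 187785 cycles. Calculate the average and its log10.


Average = 115340 cycles
log10 = 5.06

Average = (14635 + 143600 + 187785) / 3 = 115340 cycles
log10(115340) = 5.06


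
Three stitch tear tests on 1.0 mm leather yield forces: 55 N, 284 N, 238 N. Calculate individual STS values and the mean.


STS1 = 55.0 N/mm
STS2 = 284.0 N/mm
STS3 = 238.0 N/mm
Mean = 192.3 N/mm

STS1 = 55 / 1.0 = 55.0 N/mm
STS2 = 284 / 1.0 = 284.0 N/mm
STS3 = 238 / 1.0 = 238.0 N/mm
Mean = (55.0 + 284.0 + 238.0) / 3 = 192.3 N/mm


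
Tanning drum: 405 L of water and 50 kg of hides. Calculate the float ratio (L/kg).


Float ratio = water / hide weight
Ratio = 405 / 50 = 8.1


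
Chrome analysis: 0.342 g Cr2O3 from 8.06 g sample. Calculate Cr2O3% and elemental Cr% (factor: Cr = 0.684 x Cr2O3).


Cr2O3 = 4.24%
Cr = 2.90%

Cr2O3% = 0.342 / 8.06 x 100 = 4.24%
Cr% = 4.24 x 0.684 = 2.90%


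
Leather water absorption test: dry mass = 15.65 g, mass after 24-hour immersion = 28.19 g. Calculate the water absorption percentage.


Water absorbed = 28.19 - 15.65 = 12.54 g
WA% = 12.54 / 15.65 x 100 = 80.1%


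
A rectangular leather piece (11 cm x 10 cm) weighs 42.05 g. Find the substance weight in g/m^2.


Area = 11 x 10 = 110 cm^2
SW = 42.05 / 110 x 10000 = 3822.7 g/m^2


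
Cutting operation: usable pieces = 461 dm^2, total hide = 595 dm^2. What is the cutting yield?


Yield = usable / total x 100
Yield = 461 / 595 x 100 = 77.5%
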